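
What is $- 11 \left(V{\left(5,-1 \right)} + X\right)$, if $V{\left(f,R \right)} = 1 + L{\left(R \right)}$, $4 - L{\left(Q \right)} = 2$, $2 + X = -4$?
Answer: $33$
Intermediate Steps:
$X = -6$ ($X = -2 - 4 = -6$)
$L{\left(Q \right)} = 2$ ($L{\left(Q \right)} = 4 - 2 = 2$)
$V{\left(f,R \right)} = 3$ ($V{\left(f,R \right)} = 1 + 2 = 3$)
$- 11 \left(V{\left(5,-1 \right)} + X\right) = - 11 \left(3 - 6\right) = \left(-11\right) \left(-3\right) = 33$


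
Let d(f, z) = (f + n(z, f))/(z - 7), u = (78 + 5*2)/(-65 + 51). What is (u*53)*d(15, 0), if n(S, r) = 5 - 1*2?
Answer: 41976/49 ≈ 856.65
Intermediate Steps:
n(S, r) = 3 (n(S, r) = 5 - 2 = 3)
u = -44/7 (u = (78 + 10)/(-14) = 88*(-1/14) = -44/7 ≈ -6.2857)
d(f, z) = (3 + f)/(-7 + z) (d(f, z) = (f + 3)/(z - 7) = (3 + f)/(-7 + z))
(u*53)*d(15, 0) = (-44/7*53)*((3 + 15)/(-7 + 0)) = -2332*18/(7*(-7)) = -(-2332)*18/49 = -2332/7*(-18/7) = 41976/49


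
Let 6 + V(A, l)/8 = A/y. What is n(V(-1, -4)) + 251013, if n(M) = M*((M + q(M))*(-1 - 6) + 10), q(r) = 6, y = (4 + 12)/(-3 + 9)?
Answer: 234438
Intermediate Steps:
y = 8/3 (y = 16/6 = 16*(⅙) = 8/3 ≈ 2.6667)
V(A, l) = -48 + 3*A (V(A, l) = -48 + 8*(A/(8/3)) = -48 + 8*(A*(3/8)) = -48 + 8*(3*A/8) = -48 + 3*A)
n(M) = M*(-32 - 7*M) (n(M) = M*((M + 6)*(-1 - 6) + 10) = M*((6 + M)*(-7) + 10) = M*((-42 - 7*M) + 10) = M*(-32 - 7*M))
n(V(-1, -4)) + 251013 = -(-48 + 3*(-1))*(32 + 7*(-48 + 3*(-1))) + 251013 = -(-48 - 3)*(32 + 7*(-48 - 3)) + 251013 = -1*(-51)*(32 + 7*(-51)) + 251013 = -1*(-51)*(32 - 357) + 251013 = -1*(-51)*(-325) + 251013 = -16575 + 251013 = 234438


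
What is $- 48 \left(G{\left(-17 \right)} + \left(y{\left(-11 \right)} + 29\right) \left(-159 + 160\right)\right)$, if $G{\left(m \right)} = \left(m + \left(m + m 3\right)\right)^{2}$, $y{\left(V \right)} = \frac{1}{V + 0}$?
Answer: $- \frac{3830064}{11} \approx -3.4819 \cdot 10^{5}$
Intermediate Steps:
$y{\left(V \right)} = \frac{1}{V}$
$G{\left(m \right)} = 25 m^{2}$ ($G{\left(m \right)} = \left(m + \left(m + 3 m\right)\right)^{2} = \left(m + 4 m\right)^{2} = \left(5 m\right)^{2} = 25 m^{2}$)
$- 48 \left(G{\left(-17 \right)} + \left(y{\left(-11 \right)} + 29\right) \left(-159 + 160\right)\right) = - 48 \left(25 \left(-17\right)^{2} + \left(\frac{1}{-11} + 29\right) \left(-159 + 160\right)\right) = - 48 \left(25 \cdot 289 + \left(- \frac{1}{11} + 29\right) 1\right) = - 48 \left(7225 + \frac{318}{11} \cdot 1\right) = - 48 \left(7225 + \frac{318}{11}\right) = \left(-48\right) \frac{79793}{11} = - \frac{3830064}{11}$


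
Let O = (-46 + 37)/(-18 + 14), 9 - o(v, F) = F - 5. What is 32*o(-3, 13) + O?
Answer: 137/4 ≈ 34.250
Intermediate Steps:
o(v, F) = 14 - F (o(v, F) = 9 - (F - 5) = 9 - (-5 + F) = 9 + (5 - F) = 14 - F)
O = 9/4 (O = -9/(-4) = -9*(-¼) = 9/4 ≈ 2.2500)
32*o(-3, 13) + O = 32*(14 - 1*13) + 9/4 = 32*(14 - 13) + 9/4 = 32*1 + 9/4 = 32 + 9/4 = 137/4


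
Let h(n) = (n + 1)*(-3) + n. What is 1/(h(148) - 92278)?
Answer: -1/92577 ≈ -1.0802e-5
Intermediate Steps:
h(n) = -3 - 2*n (h(n) = (1 + n)*(-3) + n = (-3 - 3*n) + n = -3 - 2*n)
1/(h(148) - 92278) = 1/((-3 - 2*148) - 92278) = 1/((-3 - 296) - 92278) = 1/(-299 - 92278) = 1/(-92577) = -1/92577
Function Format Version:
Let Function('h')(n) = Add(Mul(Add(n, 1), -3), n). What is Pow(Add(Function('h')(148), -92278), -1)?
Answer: Rational(-1, 92577) ≈ -1.0802e-5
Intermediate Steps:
Function('h')(n) = Add(-3, Mul(-2, n)) (Function('h')(n) = Add(Mul(Add(1, n), -3), n) = Add(Add(-3, Mul(-3, n)), n) = Add(-3, Mul(-2, n)))
Pow(Add(Function('h')(148), -92278), -1) = Pow(Add(Add(-3, Mul(-2, 148)), -92278), -1) = Pow(Add(Add(-3, -296), -92278), -1) = Pow(Add(-299, -92278), -1) = Pow(-92577, -1) = Rational(-1, 92577)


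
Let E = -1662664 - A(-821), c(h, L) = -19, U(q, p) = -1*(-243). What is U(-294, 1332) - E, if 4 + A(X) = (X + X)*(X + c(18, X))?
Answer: 3042183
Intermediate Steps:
U(q, p) = 243
A(X) = -4 + 2*X*(-19 + X) (A(X) = -4 + (X + X)*(X - 19) = -4 + (2*X)*(-19 + X) = -4 + 2*X*(-19 + X))
E = -3041940 (E = -1662664 - (-4 - 38*(-821) + 2*(-821)**2) = -1662664 - (-4 + 31198 + 2*674041) = -1662664 - (-4 + 31198 + 1348082) = -1662664 - 1*1379276 = -1662664 - 1379276 = -3041940)
U(-294, 1332) - E = 243 - 1*(-3041940) = 243 + 3041940 = 3042183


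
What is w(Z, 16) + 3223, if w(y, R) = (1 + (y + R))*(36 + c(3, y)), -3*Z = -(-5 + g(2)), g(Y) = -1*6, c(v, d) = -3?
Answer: 3663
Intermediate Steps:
g(Y) = -6
Z = -11/3 (Z = -(-1)*(-5 - 6)/3 = -(-1)*(-11)/3 = -⅓*11 = -11/3 ≈ -3.6667)
w(y, R) = 33 + 33*R + 33*y (w(y, R) = (1 + (y + R))*(36 - 3) = (1 + (R + y))*33 = (1 + R + y)*33 = 33 + 33*R + 33*y)
w(Z, 16) + 3223 = (33 + 33*16 + 33*(-11/3)) + 3223 = (33 + 528 - 121) + 3223 = 440 + 3223 = 3663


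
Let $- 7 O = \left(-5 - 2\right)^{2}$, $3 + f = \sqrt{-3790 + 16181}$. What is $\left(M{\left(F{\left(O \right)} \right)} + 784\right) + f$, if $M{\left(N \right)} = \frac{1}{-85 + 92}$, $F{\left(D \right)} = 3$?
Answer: $\frac{5468}{7} + \sqrt{12391} \approx 892.46$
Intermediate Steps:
$f = -3 + \sqrt{12391}$ ($f = -3 + \sqrt{-3790 + 16181} = -3 + \sqrt{12391} \approx 108.31$)
$O = -7$ ($O = - \frac{\left(-5 - 2\right)^{2}}{7} = - \frac{\left(-7\right)^{2}}{7} = \left(- \frac{1}{7}\right) 49 = -7$)
$M{\left(N \right)} = \frac{1}{7}$
$\left(M{\left(F{\left(O \right)} \right)} + 784\right) + f = \left(\frac{1}{7} + 784\right) - \left(3 - \sqrt{12391}\right) = \frac{5489}{7} - \left(3 - \sqrt{12391}\right) = \frac{5468}{7} + \sqrt{12391}$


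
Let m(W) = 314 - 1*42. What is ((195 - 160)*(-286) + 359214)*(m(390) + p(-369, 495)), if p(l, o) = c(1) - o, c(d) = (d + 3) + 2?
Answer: -75777268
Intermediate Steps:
c(d) = 5 + d (c(d) = (3 + d) + 2 = 5 + d)
m(W) = 272 (m(W) = 314 - 42 = 272)
p(l, o) = 6 - o (p(l, o) = (5 + 1) - o = 6 - o)
((195 - 160)*(-286) + 359214)*(m(390) + p(-369, 495)) = ((195 - 160)*(-286) + 359214)*(272 + (6 - 1*495)) = (35*(-286) + 359214)*(272 + (6 - 495)) = (-10010 + 359214)*(272 - 489) = 349204*(-217) = -75777268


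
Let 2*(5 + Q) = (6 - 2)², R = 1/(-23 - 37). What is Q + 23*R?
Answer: 157/60 ≈ 2.6167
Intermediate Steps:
R = -1/60 (R = 1/(-60) = -1/60 ≈ -0.016667)
Q = 3 (Q = -5 + (6 - 2)²/2 = -5 + (½)*4² = -5 + (½)*16 = -5 + 8 = 3)
Q + 23*R = 3 + 23*(-1/60) = 3 - 23/60 = 157/60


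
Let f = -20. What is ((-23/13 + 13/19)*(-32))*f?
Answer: -171520/247 ≈ -694.41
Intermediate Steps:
((-23/13 + 13/19)*(-32))*f = ((-23/13 + 13/19)*(-32))*(-20) = -268/247*(-32)*(-20) = (8576/247)*(-20) = -171520/247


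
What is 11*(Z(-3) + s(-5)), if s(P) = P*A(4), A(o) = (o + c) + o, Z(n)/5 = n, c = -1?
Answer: -550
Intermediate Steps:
Z(n) = 5*n
A(o) = -1 + 2*o (A(o) = (o - 1) + o = (-1 + o) + o = -1 + 2*o)
s(P) = 7*P (s(P) = P*(-1 + 2*4) = P*(-1 + 8) = P*7 = 7*P)
11*(Z(-3) + s(-5)) = 11*(5*(-3) + 7*(-5)) = 11*(-15 - 35) = 11*(-50) = -550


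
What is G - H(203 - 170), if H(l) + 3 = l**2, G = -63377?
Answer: -64463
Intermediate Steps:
H(l) = -3 + l**2
G - H(203 - 170) = -63377 - (-3 + (203 - 170)**2) = -63377 - (-3 + 33**2) = -63377 - (-3 + 1089) = -63377 - 1*1086 = -63377 - 1086 = -64463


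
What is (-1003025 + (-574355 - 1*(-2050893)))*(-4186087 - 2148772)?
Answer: -2999638089667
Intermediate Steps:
(-1003025 + (-574355 - 1*(-2050893)))*(-4186087 - 2148772) = (-1003025 + (-574355 + 2050893))*(-6334859) = (-1003025 + 1476538)*(-6334859) = 473513*(-6334859) = -2999638089667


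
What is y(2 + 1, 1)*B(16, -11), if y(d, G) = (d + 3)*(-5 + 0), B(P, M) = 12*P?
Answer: -5760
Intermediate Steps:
y(d, G) = -15 - 5*d (y(d, G) = (3 + d)*(-5) = -15 - 5*d)
y(2 + 1, 1)*B(16, -11) = (-15 - 5*(2 + 1))*(12*16) = (-15 - 5*3)*192 = (-15 - 15)*192 = -30*192 = -5760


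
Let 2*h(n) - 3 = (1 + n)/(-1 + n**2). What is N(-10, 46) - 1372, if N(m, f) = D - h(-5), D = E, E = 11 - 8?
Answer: -16445/12 ≈ -1370.4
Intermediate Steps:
E = 3
h(n) = 3/2 + (1 + n)/(2*(-1 + n**2)) (h(n) = 3/2 + ((1 + n)/(-1 + n**2))/2 = 3/2 + (1 + n)/(2*(-1 + n**2)))
D = 3
N(m, f) = 19/12 (N(m, f) = 3 - (-2 + 3*(-5))/(2*(-1 - 5)) = 3 - (-2 - 15)/(2*(-6)) = 3 - (-1)*(-17)/(2*6) = 3 - 1*17/12 = 3 - 17/12 = 19/12)
N(-10, 46) - 1372 = 19/12 - 1372 = -16445/12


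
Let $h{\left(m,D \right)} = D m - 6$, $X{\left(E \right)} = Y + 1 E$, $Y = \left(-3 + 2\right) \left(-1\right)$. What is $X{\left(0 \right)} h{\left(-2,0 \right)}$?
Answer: $-6$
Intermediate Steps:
$Y = 1$ ($Y = \left(-1\right) \left(-1\right) = 1$)
$X{\left(E \right)} = 1 + E$ ($X{\left(E \right)} = 1 + 1 E = 1 + E$)
$h{\left(m,D \right)} = -6 + D m$
$X{\left(0 \right)} h{\left(-2,0 \right)} = \left(1 + 0\right) \left(-6 + 0 \left(-2\right)\right) = 1 \left(-6 + 0\right) = 1 \left(-6\right) = -6$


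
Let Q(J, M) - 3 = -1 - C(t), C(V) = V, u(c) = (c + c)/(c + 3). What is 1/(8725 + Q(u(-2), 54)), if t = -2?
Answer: 1/8729 ≈ 0.00011456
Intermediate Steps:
u(c) = 2*c/(3 + c) (u(c) = (2*c)/(3 + c) = 2*c/(3 + c))
Q(J, M) = 4 (Q(J, M) = 3 + (-1 - 1*(-2)) = 3 + (-1 + 2) = 3 + 1 = 4)
1/(8725 + Q(u(-2), 54)) = 1/(8725 + 4) = 1/8729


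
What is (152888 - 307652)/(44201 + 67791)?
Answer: -38691/27998 ≈ -1.3819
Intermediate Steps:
(152888 - 307652)/(44201 + 67791) = -154764/111992 = -154764*1/111992 = -38691/27998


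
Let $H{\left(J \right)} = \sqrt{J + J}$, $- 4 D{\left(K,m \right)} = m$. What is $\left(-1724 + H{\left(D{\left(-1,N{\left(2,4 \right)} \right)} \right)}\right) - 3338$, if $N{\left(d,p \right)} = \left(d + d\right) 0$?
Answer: $-5062$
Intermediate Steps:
$N{\left(d,p \right)} = 0$ ($N{\left(d,p \right)} = 2 d 0 = 0$)
$D{\left(K,m \right)} = - \frac{m}{4}$
$H{\left(J \right)} = \sqrt{2} \sqrt{J}$ ($H{\left(J \right)} = \sqrt{2 J} = \sqrt{2} \sqrt{J}$)
$\left(-1724 + H{\left(D{\left(-1,N{\left(2,4 \right)} \right)} \right)}\right) - 3338 = \left(-1724 + \sqrt{2} \sqrt{\left(- \frac{1}{4}\right) 0}\right) - 3338 = \left(-1724 + \sqrt{2} \sqrt{0}\right) - 3338 = \left(-1724 + \sqrt{2} \cdot 0\right) - 3338 = \left(-1724 + 0\right) - 3338 = -1724 - 3338 = -5062$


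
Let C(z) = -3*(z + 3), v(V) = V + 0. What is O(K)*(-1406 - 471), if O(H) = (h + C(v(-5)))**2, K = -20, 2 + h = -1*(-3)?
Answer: -91973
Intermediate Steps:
v(V) = V
h = 1 (h = -2 - 1*(-3) = -2 + 3 = 1)
C(z) = -9 - 3*z (C(z) = -3*(3 + z) = -9 - 3*z)
O(H) = 49 (O(H) = (1 + (-9 - 3*(-5)))**2 = (1 + (-9 + 15))**2 = (1 + 6)**2 = 7**2 = 49)
O(K)*(-1406 - 471) = 49*(-1406 - 471) = 49*(-1877) = -91973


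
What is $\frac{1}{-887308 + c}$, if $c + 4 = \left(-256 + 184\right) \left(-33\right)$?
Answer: $- \frac{1}{884936} \approx -1.13 \cdot 10^{-6}$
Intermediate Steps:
$c = 2372$ ($c = -4 + \left(-256 + 184\right) \left(-33\right) = -4 - -2376 = -4 + 2376 = 2372$)
$\frac{1}{-887308 + c} = \frac{1}{-887308 + 2372} = \frac{1}{-884936} = - \frac{1}{884936}$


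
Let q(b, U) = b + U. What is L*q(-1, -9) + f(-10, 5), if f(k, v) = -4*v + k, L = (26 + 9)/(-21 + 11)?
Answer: 5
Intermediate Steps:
L = -7/2 (L = 35/(-10) = 35*(-1/10) = -7/2 ≈ -3.5000)
f(k, v) = k - 4*v
q(b, U) = U + b
L*q(-1, -9) + f(-10, 5) = -7*(-9 - 1)/2 + (-10 - 4*5) = -7/2*(-10) + (-10 - 20) = 35 - 30 = 5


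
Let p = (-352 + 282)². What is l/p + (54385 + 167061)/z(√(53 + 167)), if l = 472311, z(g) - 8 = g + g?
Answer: -10580711/5100 + 110723*√55/102 ≈ 5975.8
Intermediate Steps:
z(g) = 8 + 2*g (z(g) = 8 + (g + g) = 8 + 2*g)
p = 4900 (p = (-70)² = 4900)
l/p + (54385 + 167061)/z(√(53 + 167)) = 472311/4900 + (54385 + 167061)/(8 + 2*√(53 + 167)) = 472311*(1/4900) + 221446/(8 + 2*√220) = 9639/100 + 221446/(8 + 2*(2*√55)) = 9639/100 + 221446/(8 + 4*√55)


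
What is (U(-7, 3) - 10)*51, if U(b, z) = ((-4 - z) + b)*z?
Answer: -2652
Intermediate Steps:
U(b, z) = z*(-4 + b - z) (U(b, z) = (-4 + b - z)*z = z*(-4 + b - z))
(U(-7, 3) - 10)*51 = (3*(-4 - 7 - 1*3) - 10)*51 = (3*(-4 - 7 - 3) - 10)*51 = (3*(-14) - 10)*51 = (-42 - 10)*51 = -52*51 = -2652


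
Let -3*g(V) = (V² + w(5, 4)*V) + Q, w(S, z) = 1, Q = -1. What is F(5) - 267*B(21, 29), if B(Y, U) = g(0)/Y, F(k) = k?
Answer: 16/21 ≈ 0.76190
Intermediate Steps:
g(V) = ⅓ - V/3 - V²/3 (g(V) = -((V² + 1*V) - 1)/3 = -((V² + V) - 1)/3 = -((V + V²) - 1)/3 = -(-1 + V + V²)/3 = ⅓ - V/3 - V²/3)
B(Y, U) = 1/(3*Y) (B(Y, U) = (⅓ - ⅓*0 - ⅓*0²)/Y = (⅓ + 0 - ⅓*0)/Y = (⅓ + 0 + 0)/Y = 1/(3*Y))
F(5) - 267*B(21, 29) = 5 - 89/21 = 16/21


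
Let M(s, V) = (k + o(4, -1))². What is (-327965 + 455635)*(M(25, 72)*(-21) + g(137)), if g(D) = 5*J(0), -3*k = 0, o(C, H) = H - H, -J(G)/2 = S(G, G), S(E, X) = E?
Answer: 0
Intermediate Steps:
J(G) = -2*G
o(C, H) = 0
k = 0 (k = -⅓*0 = 0)
M(s, V) = 0 (M(s, V) = (0 + 0)² = 0² = 0)
g(D) = 0 (g(D) = 5*(-2*0) = 5*0 = 0)
(-327965 + 455635)*(M(25, 72)*(-21) + g(137)) = (-327965 + 455635)*(0*(-21) + 0) = 127670*(0 + 0) = 127670*0 = 0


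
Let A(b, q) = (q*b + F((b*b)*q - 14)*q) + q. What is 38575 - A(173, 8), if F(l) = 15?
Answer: 37063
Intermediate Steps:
A(b, q) = 16*q + b*q (A(b, q) = (q*b + 15*q) + q = (b*q + 15*q) + q = (15*q + b*q) + q = 16*q + b*q)
38575 - A(173, 8) = 38575 - 8*(16 + 173) = 38575 - 8*189 = 38575 - 1*1512 = 38575 - 1512 = 37063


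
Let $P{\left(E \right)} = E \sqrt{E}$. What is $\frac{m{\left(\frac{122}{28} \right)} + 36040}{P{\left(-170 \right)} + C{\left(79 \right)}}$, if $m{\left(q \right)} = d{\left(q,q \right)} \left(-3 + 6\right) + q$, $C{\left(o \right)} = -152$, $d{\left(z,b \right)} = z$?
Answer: $- \frac{1598546}{1439697} + \frac{3575695 i \sqrt{170}}{2879394} \approx -1.1103 + 16.191 i$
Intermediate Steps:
$P{\left(E \right)} = E^{\frac{3}{2}}$
$m{\left(q \right)} = 4 q$ ($m{\left(q \right)} = q \left(-3 + 6\right) + q = q 3 + q = 3 q + q = 4 q$)
$\frac{m{\left(\frac{122}{28} \right)} + 36040}{P{\left(-170 \right)} + C{\left(79 \right)}} = \frac{4 \cdot \frac{122}{28} + 36040}{\left(-170\right)^{\frac{3}{2}} - 152} = \frac{4 \cdot 122 \cdot \frac{1}{28} + 36040}{- 170 i \sqrt{170} - 152} = \frac{4 \cdot \frac{61}{14} + 36040}{-152 - 170 i \sqrt{170}} = \frac{\frac{122}{7} + 36040}{-152 - 170 i \sqrt{170}} = \frac{252402}{7 \left(-152 - 170 i \sqrt{170}\right)}$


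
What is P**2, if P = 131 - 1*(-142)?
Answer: 74529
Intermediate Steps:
P = 273 (P = 131 + 142 = 273)
P**2 = 273**2 = 74529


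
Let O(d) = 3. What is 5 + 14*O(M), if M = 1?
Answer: 47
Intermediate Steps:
5 + 14*O(M) = 5 + 14*3 = 5 + 42 = 47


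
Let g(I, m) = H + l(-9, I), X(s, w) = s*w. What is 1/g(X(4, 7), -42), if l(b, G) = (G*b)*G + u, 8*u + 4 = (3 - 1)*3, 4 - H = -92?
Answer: -4/27839 ≈ -0.00014368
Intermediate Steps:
H = 96 (H = 4 - 1*(-92) = 4 + 92 = 96)
u = 1/4 (u = -1/2 + ((3 - 1)*3)/8 = -1/2 + (2*3)/8 = -1/2 + (1/8)*6 = -1/2 + 3/4 = 1/4 ≈ 0.25000)
l(b, G) = 1/4 + b*G**2 (l(b, G) = (G*b)*G + 1/4 = b*G**2 + 1/4 = 1/4 + b*G**2)
g(I, m) = 385/4 - 9*I**2 (g(I, m) = 96 + (1/4 - 9*I**2) = 385/4 - 9*I**2)
1/g(X(4, 7), -42) = 1/(385/4 - 9*(4*7)**2) = 1/(385/4 - 9*28**2) = 1/(385/4 - 9*784) = 1/(385/4 - 7056) = 1/(-27839/4) = -4/27839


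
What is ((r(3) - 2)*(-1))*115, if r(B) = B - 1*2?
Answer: 115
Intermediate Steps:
r(B) = -2 + B (r(B) = B - 2 = -2 + B)
((r(3) - 2)*(-1))*115 = (((-2 + 3) - 2)*(-1))*115 = ((1 - 2)*(-1))*115 = -1*(-1)*115 = 1*115 = 115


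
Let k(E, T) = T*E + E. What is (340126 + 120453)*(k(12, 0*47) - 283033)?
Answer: -130353529159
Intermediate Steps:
k(E, T) = E + E*T (k(E, T) = E*T + E = E + E*T)
(340126 + 120453)*(k(12, 0*47) - 283033) = (340126 + 120453)*(12*(1 + 0*47) - 283033) = 460579*(12*(1 + 0) - 283033) = 460579*(12*1 - 283033) = 460579*(12 - 283033) = 460579*(-283021) = -130353529159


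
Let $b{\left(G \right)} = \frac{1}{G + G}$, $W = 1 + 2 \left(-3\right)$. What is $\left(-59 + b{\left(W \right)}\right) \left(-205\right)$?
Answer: $\frac{24231}{2} \approx 12116.0$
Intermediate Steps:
$W = -5$ ($W = 1 - 6 = -5$)
$b{\left(G \right)} = \frac{1}{2 G}$
$\left(-59 + b{\left(W \right)}\right) \left(-205\right) = \left(-59 + \frac{1}{2 \left(-5\right)}\right) \left(-205\right) = \left(-59 + \frac{1}{2} \left(- \frac{1}{5}\right)\right) \left(-205\right) = \left(-59 - \frac{1}{10}\right) \left(-205\right) = \left(- \frac{591}{10}\right) \left(-205\right) = \frac{24231}{2}$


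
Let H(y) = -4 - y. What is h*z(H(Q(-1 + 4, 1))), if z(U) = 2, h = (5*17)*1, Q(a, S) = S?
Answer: 170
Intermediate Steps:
h = 85 (h = 85*1 = 85)
h*z(H(Q(-1 + 4, 1))) = 85*2 = 170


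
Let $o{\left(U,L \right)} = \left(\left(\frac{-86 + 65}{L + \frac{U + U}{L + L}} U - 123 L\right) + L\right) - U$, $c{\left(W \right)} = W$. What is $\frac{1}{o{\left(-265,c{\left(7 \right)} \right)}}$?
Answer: $- \frac{72}{55393} \approx -0.0012998$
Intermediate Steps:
$o{\left(U,L \right)} = - U - 122 L - \frac{21 U}{L + \frac{U}{L}}$ ($o{\left(U,L \right)} = \left(\left(- \frac{21}{L + \frac{2 U}{2 L}} U - 123 L\right) + L\right) - U = \left(\left(- \frac{21}{L + 2 U \frac{1}{2 L}} U - 123 L\right) + L\right) - U = \left(\left(- \frac{21}{L + \frac{U}{L}} U - 123 L\right) + L\right) - U = \left(\left(- \frac{21 U}{L + \frac{U}{L}} - 123 L\right) + L\right) - U = \left(\left(- 123 L - \frac{21 U}{L + \frac{U}{L}}\right) + L\right) - U = \left(- 122 L - \frac{21 U}{L + \frac{U}{L}}\right) - U = - U - 122 L - \frac{21 U}{L + \frac{U}{L}}$)
$\frac{1}{o{\left(-265,c{\left(7 \right)} \right)}} = \frac{1}{\frac{1}{-265 + 7^{2}} \left(- \left(-265\right)^{2} - 122 \cdot 7^{3} - - 265 \cdot 7^{2} - 1001 \left(-265\right)\right)} = \frac{1}{\frac{1}{-265 + 49} \left(\left(-1\right) 70225 - 41846 - \left(-265\right) 49 + 265265\right)} = \frac{1}{\frac{1}{-216} \left(-70225 - 41846 + 12985 + 265265\right)} = \frac{1}{\left(- \frac{1}{216}\right) 166179} = \frac{1}{- \frac{55393}{72}} = - \frac{72}{55393}$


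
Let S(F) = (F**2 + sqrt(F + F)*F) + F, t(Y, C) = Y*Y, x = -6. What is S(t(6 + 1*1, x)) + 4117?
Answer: 6567 + 343*sqrt(2) ≈ 7052.1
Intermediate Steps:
t(Y, C) = Y**2
S(F) = F + F**2 + sqrt(2)*F**(3/2) (S(F) = (F**2 + sqrt(2*F)*F) + F = (F**2 + (sqrt(2)*sqrt(F))*F) + F = (F**2 + sqrt(2)*F**(3/2)) + F = F + F**2 + sqrt(2)*F**(3/2))
S(t(6 + 1*1, x)) + 4117 = ((6 + 1*1)**2 + ((6 + 1*1)**2)**2 + sqrt(2)*((6 + 1*1)**2)**(3/2)) + 4117 = ((6 + 1)**2 + ((6 + 1)**2)**2 + sqrt(2)*((6 + 1)**2)**(3/2)) + 4117 = (7**2 + (7**2)**2 + sqrt(2)*(7**2)**(3/2)) + 4117 = (49 + 49**2 + sqrt(2)*49**(3/2)) + 4117 = (49 + 2401 + sqrt(2)*343) + 4117 = (49 + 2401 + 343*sqrt(2)) + 4117 = (2450 + 343*sqrt(2)) + 4117 = 6567 + 343*sqrt(2)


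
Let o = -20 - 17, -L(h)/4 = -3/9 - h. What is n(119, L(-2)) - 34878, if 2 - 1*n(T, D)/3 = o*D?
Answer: -35612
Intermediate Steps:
L(h) = 4/3 + 4*h (L(h) = -4*(-3/9 - h) = -4*(-3*⅑ - h) = -4*(-⅓ - h) = 4/3 + 4*h)
o = -37
n(T, D) = 6 + 111*D (n(T, D) = 6 - (-111)*D = 6 + 111*D)
n(119, L(-2)) - 34878 = (6 + 111*(4/3 + 4*(-2))) - 34878 = (6 + 111*(4/3 - 8)) - 34878 = (6 + 111*(-20/3)) - 34878 = (6 - 740) - 34878 = -734 - 34878 = -35612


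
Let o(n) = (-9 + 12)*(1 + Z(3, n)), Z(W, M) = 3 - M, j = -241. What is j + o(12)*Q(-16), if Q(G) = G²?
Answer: -6385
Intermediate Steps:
o(n) = 12 - 3*n (o(n) = (-9 + 12)*(1 + (3 - n)) = 3*(4 - n) = 12 - 3*n)
j + o(12)*Q(-16) = -241 + (12 - 3*12)*(-16)² = -241 + (12 - 36)*256 = -241 - 24*256 = -241 - 6144 = -6385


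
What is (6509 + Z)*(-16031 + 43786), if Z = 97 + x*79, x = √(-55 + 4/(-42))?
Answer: 183349530 + 313235*I*√24297/3 ≈ 1.8335e+8 + 1.6275e+7*I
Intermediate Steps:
x = I*√24297/21 (x = √(-55 + 4*(-1/42)) = √(-55 - 2/21) = √(-1157/21) = I*√24297/21 ≈ 7.4226*I)
Z = 97 + 79*I*√24297/21 (Z = 97 + (I*√24297/21)*79 = 97 + 79*I*√24297/21 ≈ 97.0 + 586.39*I)
(6509 + Z)*(-16031 + 43786) = (6509 + (97 + 79*I*√24297/21))*(-16031 + 43786) = (6606 + 79*I*√24297/21)*27755 = 183349530 + 313235*I*√24297/3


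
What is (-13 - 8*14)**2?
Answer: 15625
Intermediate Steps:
(-13 - 8*14)**2 = (-13 - 112)**2 = (-125)**2 = 15625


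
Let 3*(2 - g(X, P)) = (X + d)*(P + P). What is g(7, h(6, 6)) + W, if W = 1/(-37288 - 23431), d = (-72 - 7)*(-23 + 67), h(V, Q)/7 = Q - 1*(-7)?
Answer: 38335790713/182157 ≈ 2.1045e+5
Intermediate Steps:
h(V, Q) = 49 + 7*Q (h(V, Q) = 7*(Q - 1*(-7)) = 7*(Q + 7) = 7*(7 + Q) = 49 + 7*Q)
d = -3476 (d = -79*44 = -3476)
W = -1/60719 (W = 1/(-60719) = -1/60719 ≈ -1.6469e-5)
g(X, P) = 2 - 2*P*(-3476 + X)/3 (g(X, P) = 2 - (X - 3476)*(P + P)/3 = 2 - (-3476 + X)*2*P/3 = 2 - 2*P*(-3476 + X)/3)
g(7, h(6, 6)) + W = (2 + 6952*(49 + 7*6)/3 - ⅔*(49 + 7*6)*7) - 1/60719 = (2 + 6952*(49 + 42)/3 - ⅔*(49 + 42)*7) - 1/60719 = (2 + (6952/3)*91 - ⅔*91*7) - 1/60719 = (2 + 632632/3 - 1274/3) - 1/60719 = 631364/3 - 1/60719 = 38335790713/182157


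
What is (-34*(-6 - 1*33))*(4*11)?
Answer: 58344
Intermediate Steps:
(-34*(-6 - 1*33))*(4*11) = -34*(-6 - 33)*44 = -34*(-39)*44 = 1326*44 = 58344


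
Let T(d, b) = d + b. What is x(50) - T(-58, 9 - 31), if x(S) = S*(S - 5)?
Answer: 2330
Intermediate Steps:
T(d, b) = b + d
x(S) = S*(-5 + S)
x(50) - T(-58, 9 - 31) = 50*(-5 + 50) - ((9 - 31) - 58) = 50*45 - (-22 - 58) = 2250 - 1*(-80) = 2250 + 80 = 2330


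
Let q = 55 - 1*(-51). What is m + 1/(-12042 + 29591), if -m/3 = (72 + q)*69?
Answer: -646610453/17549 ≈ -36846.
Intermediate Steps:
q = 106 (q = 55 + 51 = 106)
m = -36846 (m = -3*(72 + 106)*69 = -534*69 = -3*12282 = -36846)
m + 1/(-12042 + 29591) = -36846 + 1/(-12042 + 29591) = -36846 + 1/17549 = -646610453/17549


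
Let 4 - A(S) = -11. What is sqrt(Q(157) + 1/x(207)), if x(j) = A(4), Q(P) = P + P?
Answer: sqrt(70665)/15 ≈ 17.722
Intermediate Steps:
A(S) = 15 (A(S) = 4 - 1*(-11) = 4 + 11 = 15)
Q(P) = 2*P
x(j) = 15
sqrt(Q(157) + 1/x(207)) = sqrt(2*157 + 1/15) = sqrt(314 + 1/15) = sqrt(4711/15) = sqrt(70665)/15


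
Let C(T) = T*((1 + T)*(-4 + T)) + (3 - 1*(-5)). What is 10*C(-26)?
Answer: -194920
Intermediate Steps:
C(T) = 8 + T*(1 + T)*(-4 + T) (C(T) = T*(1 + T)*(-4 + T) + (3 + 5) = T*(1 + T)*(-4 + T) + 8 = 8 + T*(1 + T)*(-4 + T))
10*C(-26) = 10*(8 + (-26)**3 - 4*(-26) - 3*(-26)**2) = 10*(8 - 17576 + 104 - 3*676) = 10*(8 - 17576 + 104 - 2028) = 10*(-19492) = -194920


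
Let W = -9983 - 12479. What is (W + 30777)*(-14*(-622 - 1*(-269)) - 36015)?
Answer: -258371995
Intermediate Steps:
W = -22462
(W + 30777)*(-14*(-622 - 1*(-269)) - 36015) = (-22462 + 30777)*(-14*(-622 - 1*(-269)) - 36015) = 8315*(-14*(-622 + 269) - 36015) = 8315*(-14*(-353) - 36015) = 8315*(4942 - 36015) = 8315*(-31073) = -258371995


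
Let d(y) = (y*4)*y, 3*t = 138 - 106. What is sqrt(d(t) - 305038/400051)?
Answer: 13*sqrt(3872360062966)/1200153 ≈ 21.315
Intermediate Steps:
t = 32/3 (t = (138 - 106)/3 = (1/3)*32 = 32/3 ≈ 10.667)
d(y) = 4*y**2 (d(y) = (4*y)*y = 4*y**2)
sqrt(d(t) - 305038/400051) = sqrt(4*(32/3)**2 - 305038/400051) = sqrt(4*(1024/9) - 305038*1/400051) = sqrt(4096/9 - 305038/400051) = sqrt(1635863554/3600459) = 13*sqrt(3872360062966)/1200153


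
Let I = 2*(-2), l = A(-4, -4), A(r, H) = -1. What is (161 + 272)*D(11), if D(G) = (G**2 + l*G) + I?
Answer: 45898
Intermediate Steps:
l = -1
I = -4
D(G) = -4 + G**2 - G (D(G) = (G**2 - G) - 4 = -4 + G**2 - G)
(161 + 272)*D(11) = (161 + 272)*(-4 + 11**2 - 1*11) = 433*(-4 + 121 - 11) = 433*106 = 45898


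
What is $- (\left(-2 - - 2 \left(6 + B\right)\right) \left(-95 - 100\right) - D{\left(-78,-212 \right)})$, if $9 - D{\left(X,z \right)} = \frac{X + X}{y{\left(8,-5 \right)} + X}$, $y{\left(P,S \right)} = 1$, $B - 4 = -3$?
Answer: $\frac{180717}{77} \approx 2347.0$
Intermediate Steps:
$B = 1$ ($B = 4 - 3 = 1$)
$D{\left(X,z \right)} = 9 - \frac{2 X}{1 + X}$ ($D{\left(X,z \right)} = 9 - \frac{X + X}{1 + X} = 9 - \frac{2 X}{1 + X}$)
$- (\left(-2 - - 2 \left(6 + B\right)\right) \left(-95 - 100\right) - D{\left(-78,-212 \right)}) = - (\left(-2 - - 2 \left(6 + 1\right)\right) \left(-95 - 100\right) - \frac{9 + 7 \left(-78\right)}{1 - 78}) = - (\left(-2 - \left(-2\right) 7\right) \left(-195\right) - \frac{9 - 546}{-77}) = - (\left(-2 - -14\right) \left(-195\right) - \left(- \frac{1}{77}\right) \left(-537\right)) = - (\left(-2 + 14\right) \left(-195\right) - \frac{537}{77}) = - (12 \left(-195\right) - \frac{537}{77}) = - (-2340 - \frac{537}{77}) = \left(-1\right) \left(- \frac{180717}{77}\right) = \frac{180717}{77}$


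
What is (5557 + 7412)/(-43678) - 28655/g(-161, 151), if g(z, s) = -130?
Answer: 62495356/283907 ≈ 220.13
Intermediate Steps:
(5557 + 7412)/(-43678) - 28655/g(-161, 151) = (5557 + 7412)/(-43678) - 28655/(-130) = 12969*(-1/43678) - 28655*(-1/130) = -12969/43678 + 5731/26 = 62495356/283907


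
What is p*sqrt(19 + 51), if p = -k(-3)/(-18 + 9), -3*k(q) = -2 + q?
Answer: 5*sqrt(70)/27 ≈ 1.5494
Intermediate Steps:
k(q) = 2/3 - q/3 (k(q) = -(-2 + q)/3 = 2/3 - q/3)
p = 5/27 (p = -(2/3 - 1/3*(-3))/(-18 + 9) = -(2/3 + 1)/(-9) = -5*(-1)/(3*9) = -1*(-5/27) = 5/27 ≈ 0.18519)
p*sqrt(19 + 51) = 5*sqrt(19 + 51)/27 = 5*sqrt(70)/27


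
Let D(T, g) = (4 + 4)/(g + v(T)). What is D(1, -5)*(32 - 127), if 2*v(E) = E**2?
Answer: 1520/9 ≈ 168.89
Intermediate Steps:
v(E) = E**2/2
D(T, g) = 8/(g + T**2/2) (D(T, g) = (4 + 4)/(g + T**2/2) = 8/(g + T**2/2))
D(1, -5)*(32 - 127) = (16/(1**2 + 2*(-5)))*(32 - 127) = (16/(1 - 10))*(-95) = (16/(-9))*(-95) = (16*(-1/9))*(-95) = -16/9*(-95) = 1520/9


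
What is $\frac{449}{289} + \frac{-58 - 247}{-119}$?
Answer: $\frac{8328}{2023} \approx 4.1167$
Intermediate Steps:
$\frac{449}{289} + \frac{-58 - 247}{-119} = 449 \cdot \frac{1}{289} + \left(-58 - 247\right) \left(- \frac{1}{119}\right) = \frac{449}{289} - - \frac{305}{119} = \frac{449}{289} + \frac{305}{119} = \frac{8328}{2023}$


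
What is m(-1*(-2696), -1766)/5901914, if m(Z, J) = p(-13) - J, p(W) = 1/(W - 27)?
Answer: 70639/236076560 ≈ 0.00029922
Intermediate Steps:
p(W) = 1/(-27 + W)
m(Z, J) = -1/40 - J (m(Z, J) = 1/(-27 - 13) - J = 1/(-40) - J = -1/40 - J)
m(-1*(-2696), -1766)/5901914 = (-1/40 - 1*(-1766))/5901914 = (-1/40 + 1766)*(1/5901914) = (70639/40)*(1/5901914) = 70639/236076560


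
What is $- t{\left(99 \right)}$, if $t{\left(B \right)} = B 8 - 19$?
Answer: $-773$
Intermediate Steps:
$t{\left(B \right)} = -19 + 8 B$ ($t{\left(B \right)} = 8 B - 19 = -19 + 8 B$)
$- t{\left(99 \right)} = - (-19 + 8 \cdot 99) = - (-19 + 792) = \left(-1\right) 773 = -773$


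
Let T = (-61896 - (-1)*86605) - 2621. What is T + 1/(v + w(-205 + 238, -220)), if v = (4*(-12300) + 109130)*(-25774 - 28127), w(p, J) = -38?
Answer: 71350578549183/3230286968 ≈ 22088.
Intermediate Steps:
v = -3230286930 (v = (-49200 + 109130)*(-53901) = 59930*(-53901) = -3230286930)
T = 22088 (T = (-61896 - 1*(-86605)) - 2621 = (-61896 + 86605) - 2621 = 24709 - 2621 = 22088)
T + 1/(v + w(-205 + 238, -220)) = 22088 + 1/(-3230286930 - 38) = 22088 + 1/(-3230286968) = 22088 - 1/3230286968 = 71350578549183/3230286968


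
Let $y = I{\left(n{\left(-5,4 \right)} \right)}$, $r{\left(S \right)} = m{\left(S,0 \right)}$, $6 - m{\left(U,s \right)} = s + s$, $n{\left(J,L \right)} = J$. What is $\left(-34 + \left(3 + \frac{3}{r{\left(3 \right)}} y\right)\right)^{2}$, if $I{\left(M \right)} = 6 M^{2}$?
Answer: $1936$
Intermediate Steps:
$m{\left(U,s \right)} = 6 - 2 s$ ($m{\left(U,s \right)} = 6 - \left(s + s\right) = 6 - 2 s$)
$r{\left(S \right)} = 6$ ($r{\left(S \right)} = 6 - 0 = 6 + 0 = 6$)
$y = 150$ ($y = 6 \left(-5\right)^{2} = 6 \cdot 25 = 150$)
$\left(-34 + \left(3 + \frac{3}{r{\left(3 \right)}} y\right)\right)^{2} = \left(-34 + \left(3 + \frac{3}{6} \cdot 150\right)\right)^{2} = \left(-34 + \left(3 + 3 \cdot \frac{1}{6} \cdot 150\right)\right)^{2} = \left(-34 + \left(3 + \frac{1}{2} \cdot 150\right)\right)^{2} = \left(-34 + \left(3 + 75\right)\right)^{2} = \left(-34 + 78\right)^{2} = 44^{2} = 1936$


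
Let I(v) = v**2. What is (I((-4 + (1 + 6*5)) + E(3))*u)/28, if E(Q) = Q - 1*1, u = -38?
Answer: -15979/14 ≈ -1141.4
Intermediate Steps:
E(Q) = -1 + Q (E(Q) = Q - 1 = -1 + Q)
(I((-4 + (1 + 6*5)) + E(3))*u)/28 = (((-4 + (1 + 6*5)) + (-1 + 3))**2*(-38))/28 = (((-4 + (1 + 30)) + 2)**2*(-38))*(1/28) = (((-4 + 31) + 2)**2*(-38))*(1/28) = ((27 + 2)**2*(-38))*(1/28) = (29**2*(-38))*(1/28) = (841*(-38))*(1/28) = -31958*1/28 = -15979/14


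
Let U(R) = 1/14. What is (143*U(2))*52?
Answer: 3718/7 ≈ 531.14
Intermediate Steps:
U(R) = 1/14
(143*U(2))*52 = (143*(1/14))*52 = (143/14)*52 = 3718/7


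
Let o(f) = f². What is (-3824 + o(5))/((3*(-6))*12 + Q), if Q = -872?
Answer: 3799/1088 ≈ 3.4917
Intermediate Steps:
(-3824 + o(5))/((3*(-6))*12 + Q) = (-3824 + 5²)/((3*(-6))*12 - 872) = (-3824 + 25)/(-18*12 - 872) = -3799/(-216 - 872) = -3799/(-1088) = -3799*(-1/1088) = 3799/1088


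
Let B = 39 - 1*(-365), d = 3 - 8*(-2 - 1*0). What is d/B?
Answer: 19/404 ≈ 0.047030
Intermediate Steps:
d = 19 (d = 3 - 8*(-2 + 0) = 3 - 8*(-2) = 3 + 16 = 19)
B = 404 (B = 39 + 365 = 404)
d/B = 19/404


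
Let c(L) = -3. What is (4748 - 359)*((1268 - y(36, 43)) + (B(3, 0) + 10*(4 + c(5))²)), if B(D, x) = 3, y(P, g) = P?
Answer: 5464305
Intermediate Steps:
(4748 - 359)*((1268 - y(36, 43)) + (B(3, 0) + 10*(4 + c(5))²)) = (4748 - 359)*((1268 - 1*36) + (3 + 10*(4 - 3)²)) = 4389*((1268 - 36) + (3 + 10*1²)) = 4389*(1232 + (3 + 10*1)) = 4389*(1232 + (3 + 10)) = 4389*(1232 + 13) = 4389*1245 = 5464305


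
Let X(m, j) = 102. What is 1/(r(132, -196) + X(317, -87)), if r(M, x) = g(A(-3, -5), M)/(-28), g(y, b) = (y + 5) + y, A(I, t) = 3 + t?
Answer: 28/2855 ≈ 0.0098073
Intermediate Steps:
g(y, b) = 5 + 2*y (g(y, b) = (5 + y) + y = 5 + 2*y)
r(M, x) = -1/28 (r(M, x) = (5 + 2*(3 - 5))/(-28) = (5 + 2*(-2))*(-1/28) = (5 - 4)*(-1/28) = 1*(-1/28) = -1/28)
1/(r(132, -196) + X(317, -87)) = 1/(-1/28 + 102) = 1/(2855/28) = 28/2855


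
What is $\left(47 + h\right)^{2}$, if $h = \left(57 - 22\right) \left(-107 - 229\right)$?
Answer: $137194369$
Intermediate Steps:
$h = -11760$ ($h = 35 \left(-336\right) = -11760$)
$\left(47 + h\right)^{2} = \left(47 - 11760\right)^{2} = \left(-11713\right)^{2} = 137194369$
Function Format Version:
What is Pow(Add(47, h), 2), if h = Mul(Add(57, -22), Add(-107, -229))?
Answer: 137194369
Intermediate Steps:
h = -11760 (h = Mul(35, -336) = -11760)
Pow(Add(47, h), 2) = Pow(Add(47, -11760), 2) = Pow(-11713, 2) = 137194369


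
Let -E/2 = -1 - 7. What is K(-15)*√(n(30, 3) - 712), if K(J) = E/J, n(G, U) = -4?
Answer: -32*I*√179/15 ≈ -28.542*I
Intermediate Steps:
E = 16 (E = -2*(-1 - 7) = -2*(-8) = 16)
K(J) = 16/J
K(-15)*√(n(30, 3) - 712) = (16/(-15))*√(-4 - 712) = (16*(-1/15))*√(-716) = -32*I*√179/15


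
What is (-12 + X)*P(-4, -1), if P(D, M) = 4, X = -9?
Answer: -84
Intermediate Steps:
(-12 + X)*P(-4, -1) = (-12 - 9)*4 = -21*4 = -84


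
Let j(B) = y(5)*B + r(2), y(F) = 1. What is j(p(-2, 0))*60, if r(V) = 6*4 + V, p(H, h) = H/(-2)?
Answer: 1620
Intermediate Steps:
p(H, h) = -H/2 (p(H, h) = H*(-½) = -H/2)
r(V) = 24 + V
j(B) = 26 + B (j(B) = 1*B + (24 + 2) = B + 26 = 26 + B)
j(p(-2, 0))*60 = (26 - ½*(-2))*60 = (26 + 1)*60 = 27*60 = 1620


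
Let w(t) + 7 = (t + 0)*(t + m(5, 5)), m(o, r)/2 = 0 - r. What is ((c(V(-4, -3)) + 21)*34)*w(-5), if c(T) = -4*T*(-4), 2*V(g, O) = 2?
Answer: 85544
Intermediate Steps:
m(o, r) = -2*r (m(o, r) = 2*(0 - r) = 2*(-r) = -2*r)
V(g, O) = 1 (V(g, O) = (½)*2 = 1)
c(T) = 16*T
w(t) = -7 + t*(-10 + t) (w(t) = -7 + (t + 0)*(t - 2*5) = -7 + t*(t - 10) = -7 + t*(-10 + t))
((c(V(-4, -3)) + 21)*34)*w(-5) = ((16*1 + 21)*34)*(-7 + (-5)² - 10*(-5)) = ((16 + 21)*34)*(-7 + 25 + 50) = (37*34)*68 = 1258*68 = 85544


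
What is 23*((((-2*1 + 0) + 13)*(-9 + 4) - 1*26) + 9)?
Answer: -1656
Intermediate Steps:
23*((((-2*1 + 0) + 13)*(-9 + 4) - 1*26) + 9) = 23*((((-2 + 0) + 13)*(-5) - 26) + 9) = 23*(((-2 + 13)*(-5) - 26) + 9) = 23*((11*(-5) - 26) + 9) = 23*((-55 - 26) + 9) = 23*(-81 + 9) = 23*(-72) = -1656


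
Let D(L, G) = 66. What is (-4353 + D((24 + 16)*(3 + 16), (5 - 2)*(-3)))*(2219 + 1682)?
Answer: -16723587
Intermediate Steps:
(-4353 + D((24 + 16)*(3 + 16), (5 - 2)*(-3)))*(2219 + 1682) = (-4353 + 66)*(2219 + 1682) = -4287*3901 = -16723587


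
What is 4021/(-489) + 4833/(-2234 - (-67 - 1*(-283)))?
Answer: -12214787/1198050 ≈ -10.196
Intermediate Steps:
4021/(-489) + 4833/(-2234 - (-67 - 1*(-283))) = 4021*(-1/489) + 4833/(-2234 - (-67 + 283)) = -4021/489 + 4833/(-2234 - 1*216) = -4021/489 + 4833/(-2234 - 216) = -4021/489 + 4833/(-2450) = -4021/489 + 4833*(-1/2450) = -4021/489 - 4833/2450 = -12214787/1198050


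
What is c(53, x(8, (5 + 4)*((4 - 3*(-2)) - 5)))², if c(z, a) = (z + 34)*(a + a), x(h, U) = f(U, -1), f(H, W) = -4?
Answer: 484416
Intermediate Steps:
x(h, U) = -4
c(z, a) = 2*a*(34 + z) (c(z, a) = (34 + z)*(2*a) = 2*a*(34 + z))
c(53, x(8, (5 + 4)*((4 - 3*(-2)) - 5)))² = (2*(-4)*(34 + 53))² = (2*(-4)*87)² = (-696)² = 484416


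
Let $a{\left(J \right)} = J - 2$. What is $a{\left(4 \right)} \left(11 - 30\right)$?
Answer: $-38$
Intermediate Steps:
$a{\left(J \right)} = -2 + J$
$a{\left(4 \right)} \left(11 - 30\right) = \left(-2 + 4\right) \left(11 - 30\right) = 2 \left(-19\right) = -38$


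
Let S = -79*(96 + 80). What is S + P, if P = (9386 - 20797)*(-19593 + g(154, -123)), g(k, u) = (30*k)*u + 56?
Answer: 6707337663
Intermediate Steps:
g(k, u) = 56 + 30*k*u (g(k, u) = 30*k*u + 56 = 56 + 30*k*u)
P = 6707351567 (P = (9386 - 20797)*(-19593 + (56 + 30*154*(-123))) = -11411*(-19593 + (56 - 568260)) = -11411*(-19593 - 568204) = -11411*(-587797) = 6707351567)
S = -13904 (S = -79*176 = -13904)
S + P = -13904 + 6707351567 = 6707337663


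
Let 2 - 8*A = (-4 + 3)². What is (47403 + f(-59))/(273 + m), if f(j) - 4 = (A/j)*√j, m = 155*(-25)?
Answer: -47407/3602 + I*√59/1700144 ≈ -13.161 + 4.5179e-6*I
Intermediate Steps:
A = ⅛ (A = ¼ - (-4 + 3)²/8 = ¼ - ⅛*(-1)² = ¼ - ⅛*1 = ¼ - ⅛ = ⅛ ≈ 0.12500)
m = -3875
f(j) = 4 + 1/(8*√j) (f(j) = 4 + (1/(8*j))*√j = 4 + 1/(8*√j))
(47403 + f(-59))/(273 + m) = (47403 + (4 + 1/(8*√(-59))))/(273 - 3875) = (47403 + (4 + (-I*√59/59)/8))/(-3602) = (47403 + (4 - I*√59/472))*(-1/3602) = (47407 - I*√59/472)*(-1/3602) = -47407/3602 + I*√59/1700144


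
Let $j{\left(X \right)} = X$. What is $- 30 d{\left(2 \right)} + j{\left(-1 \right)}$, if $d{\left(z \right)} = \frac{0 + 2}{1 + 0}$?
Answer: $-61$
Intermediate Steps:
$d{\left(z \right)} = 2$ ($d{\left(z \right)} = \frac{2}{1} = 2 \cdot 1 = 2$)
$- 30 d{\left(2 \right)} + j{\left(-1 \right)} = \left(-30\right) 2 - 1 = -60 - 1 = -61$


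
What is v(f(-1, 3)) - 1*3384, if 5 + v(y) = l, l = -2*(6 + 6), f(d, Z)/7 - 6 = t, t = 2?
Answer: -3413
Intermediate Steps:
f(d, Z) = 56 (f(d, Z) = 42 + 7*2 = 42 + 14 = 56)
l = -24 (l = -2*12 = -24)
v(y) = -29 (v(y) = -5 - 24 = -29)
v(f(-1, 3)) - 1*3384 = -29 - 1*3384 = -29 - 3384 = -3413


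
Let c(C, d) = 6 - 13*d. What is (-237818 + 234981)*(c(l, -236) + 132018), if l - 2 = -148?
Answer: -383256004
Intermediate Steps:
l = -146 (l = 2 - 148 = -146)
(-237818 + 234981)*(c(l, -236) + 132018) = (-237818 + 234981)*((6 - 13*(-236)) + 132018) = -2837*((6 + 3068) + 132018) = -2837*(3074 + 132018) = -2837*135092 = -383256004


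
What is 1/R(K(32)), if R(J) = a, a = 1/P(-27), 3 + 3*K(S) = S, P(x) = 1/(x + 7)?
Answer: -1/20 ≈ -0.050000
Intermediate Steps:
P(x) = 1/(7 + x)
K(S) = -1 + S/3
a = -20 (a = 1/(1/(7 - 27)) = 1/(1/(-20)) = 1/(-1/20) = -20)
R(J) = -20
1/R(K(32)) = 1/(-20) = -1/20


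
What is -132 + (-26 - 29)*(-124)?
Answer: 6688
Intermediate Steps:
-132 + (-26 - 29)*(-124) = -132 - 55*(-124) = -132 + 6820 = 6688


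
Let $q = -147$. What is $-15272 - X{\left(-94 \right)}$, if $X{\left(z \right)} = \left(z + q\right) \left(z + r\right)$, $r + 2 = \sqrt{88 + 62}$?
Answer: $-38408 + 1205 \sqrt{6} \approx -35456.0$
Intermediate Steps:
$r = -2 + 5 \sqrt{6}$ ($r = -2 + \sqrt{88 + 62} = -2 + \sqrt{150} = -2 + 5 \sqrt{6} \approx 10.247$)
$X{\left(z \right)} = \left(-147 + z\right) \left(-2 + z + 5 \sqrt{6}\right)$ ($X{\left(z \right)} = \left(z - 147\right) \left(z - \left(2 - 5 \sqrt{6}\right)\right) = \left(-147 + z\right) \left(-2 + z + 5 \sqrt{6}\right)$)
$-15272 - X{\left(-94 \right)} = -15272 - \left(294 + \left(-94\right)^{2} - 735 \sqrt{6} - -14006 + 5 \left(-94\right) \sqrt{6}\right) = -15272 - \left(294 + 8836 - 735 \sqrt{6} + 14006 - 470 \sqrt{6}\right) = -15272 - \left(23136 - 1205 \sqrt{6}\right) = -38408 + 1205 \sqrt{6}$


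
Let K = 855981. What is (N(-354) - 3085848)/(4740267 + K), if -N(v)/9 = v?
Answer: -513777/932708 ≈ -0.55084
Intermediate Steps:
N(v) = -9*v
(N(-354) - 3085848)/(4740267 + K) = (-9*(-354) - 3085848)/(4740267 + 855981) = (3186 - 3085848)/5596248 = -3082662*1/5596248 = -513777/932708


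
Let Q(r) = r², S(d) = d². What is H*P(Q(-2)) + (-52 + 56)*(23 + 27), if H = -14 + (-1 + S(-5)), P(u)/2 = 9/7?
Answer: 1580/7 ≈ 225.71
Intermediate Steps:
P(u) = 18/7 (P(u) = 2*(9/7) = 18/7)
H = 10 (H = -14 + (-1 + (-5)²) = -14 + (-1 + 25) = -14 + 24 = 10)
H*P(Q(-2)) + (-52 + 56)*(23 + 27) = 10*(18/7) + (-52 + 56)*(23 + 27) = 180/7 + 4*50 = 180/7 + 200 = 1580/7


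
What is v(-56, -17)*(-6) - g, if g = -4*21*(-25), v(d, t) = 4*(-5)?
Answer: -1980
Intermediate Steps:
v(d, t) = -20
g = 2100 (g = -84*(-25) = 2100)
v(-56, -17)*(-6) - g = -20*(-6) - 1*2100 = 120 - 2100 = -1980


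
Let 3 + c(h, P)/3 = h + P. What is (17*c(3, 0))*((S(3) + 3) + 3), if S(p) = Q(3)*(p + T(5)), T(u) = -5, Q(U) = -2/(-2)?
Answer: 0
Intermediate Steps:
c(h, P) = -9 + 3*P + 3*h (c(h, P) = -9 + 3*(h + P) = -9 + 3*(P + h) = -9 + (3*P + 3*h) = -9 + 3*P + 3*h)
Q(U) = 1 (Q(U) = -2*(-½) = 1)
S(p) = -5 + p (S(p) = 1*(p - 5) = 1*(-5 + p) = -5 + p)
(17*c(3, 0))*((S(3) + 3) + 3) = (17*(-9 + 3*0 + 3*3))*(((-5 + 3) + 3) + 3) = (17*(-9 + 0 + 9))*((-2 + 3) + 3) = (17*0)*(1 + 3) = 0*4 = 0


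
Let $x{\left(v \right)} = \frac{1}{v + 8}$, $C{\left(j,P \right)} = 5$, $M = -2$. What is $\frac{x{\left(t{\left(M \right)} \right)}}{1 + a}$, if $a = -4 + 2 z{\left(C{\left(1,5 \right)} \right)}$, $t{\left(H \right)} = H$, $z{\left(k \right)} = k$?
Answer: $\frac{1}{42} \approx 0.02381$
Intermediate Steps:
$a = 6$ ($a = -4 + 2 \cdot 5 = -4 + 10 = 6$)
$x{\left(v \right)} = \frac{1}{8 + v}$
$\frac{x{\left(t{\left(M \right)} \right)}}{1 + a} = \frac{1}{\left(1 + 6\right) \left(8 - 2\right)} = \frac{1}{7 \cdot 6} = \frac{1}{7} \cdot \frac{1}{6} = \frac{1}{42}$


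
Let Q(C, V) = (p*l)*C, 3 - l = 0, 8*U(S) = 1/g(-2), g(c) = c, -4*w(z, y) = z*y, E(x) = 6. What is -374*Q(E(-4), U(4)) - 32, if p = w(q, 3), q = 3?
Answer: 15115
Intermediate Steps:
w(z, y) = -y*z/4 (w(z, y) = -z*y/4 = -y*z/4)
p = -9/4 (p = -1/4*3*3 = -9/4 ≈ -2.2500)
U(S) = -1/16 (U(S) = (1/8)/(-2) = (1/8)*(-1/2) = -1/16)
l = 3 (l = 3 - 1*0 = 3 + 0 = 3)
Q(C, V) = -27*C/4 (Q(C, V) = (-9/4*3)*C = -27*C/4)
-374*Q(E(-4), U(4)) - 32 = -(-5049)*6/2 - 32 = -374*(-81/2) - 32 = 15147 - 32 = 15115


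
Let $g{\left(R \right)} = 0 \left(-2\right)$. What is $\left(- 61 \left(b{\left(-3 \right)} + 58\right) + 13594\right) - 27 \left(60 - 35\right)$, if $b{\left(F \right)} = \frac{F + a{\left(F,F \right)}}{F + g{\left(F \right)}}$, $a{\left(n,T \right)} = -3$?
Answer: $9259$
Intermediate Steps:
$g{\left(R \right)} = 0$
$b{\left(F \right)} = \frac{-3 + F}{F}$ ($b{\left(F \right)} = \frac{F - 3}{F + 0} = \frac{-3 + F}{F}$)
$\left(- 61 \left(b{\left(-3 \right)} + 58\right) + 13594\right) - 27 \left(60 - 35\right) = \left(- 61 \left(\frac{-3 - 3}{-3} + 58\right) + 13594\right) - 27 \left(60 - 35\right) = \left(- 61 \left(\left(- \frac{1}{3}\right) \left(-6\right) + 58\right) + 13594\right) - 675 = \left(- 61 \left(2 + 58\right) + 13594\right) - 675 = \left(\left(-61\right) 60 + 13594\right) - 675 = \left(-3660 + 13594\right) - 675 = 9934 - 675 = 9259$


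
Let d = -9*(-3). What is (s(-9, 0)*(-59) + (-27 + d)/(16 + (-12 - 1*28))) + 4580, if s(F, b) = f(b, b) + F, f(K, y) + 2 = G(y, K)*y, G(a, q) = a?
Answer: 5229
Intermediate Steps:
d = 27
f(K, y) = -2 + y² (f(K, y) = -2 + y*y = -2 + y²)
s(F, b) = -2 + F + b² (s(F, b) = (-2 + b²) + F = -2 + F + b²)
(s(-9, 0)*(-59) + (-27 + d)/(16 + (-12 - 1*28))) + 4580 = ((-2 - 9 + 0²)*(-59) + (-27 + 27)/(16 + (-12 - 1*28))) + 4580 = ((-2 - 9 + 0)*(-59) + 0/(16 + (-12 - 28))) + 4580 = (-11*(-59) + 0/(16 - 40)) + 4580 = (649 + 0/(-24)) + 4580 = (649 + 0*(-1/24)) + 4580 = (649 + 0) + 4580 = 649 + 4580 = 5229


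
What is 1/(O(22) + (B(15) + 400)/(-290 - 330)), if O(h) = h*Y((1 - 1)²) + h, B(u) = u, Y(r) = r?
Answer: 124/2645 ≈ 0.046881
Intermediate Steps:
O(h) = h (O(h) = h*(1 - 1)² + h = h*0² + h = h*0 + h = 0 + h = h)
1/(O(22) + (B(15) + 400)/(-290 - 330)) = 1/(22 + (15 + 400)/(-290 - 330)) = 1/(22 + 415/(-620)) = 1/(22 + 415*(-1/620)) = 1/(22 - 83/124) = 1/(2645/124) = 124/2645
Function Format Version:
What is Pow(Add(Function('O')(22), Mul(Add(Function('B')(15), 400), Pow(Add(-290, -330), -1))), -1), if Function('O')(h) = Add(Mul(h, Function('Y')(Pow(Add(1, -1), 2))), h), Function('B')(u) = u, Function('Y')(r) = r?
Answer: Rational(124, 2645) ≈ 0.046881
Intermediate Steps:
Function('O')(h) = h (Function('O')(h) = Add(Mul(h, Pow(Add(1, -1), 2)), h) = Add(Mul(h, Pow(0, 2)), h) = Add(Mul(h, 0), h) = Add(0, h) = h)
Pow(Add(Function('O')(22), Mul(Add(Function('B')(15), 400), Pow(Add(-290, -330), -1))), -1) = Pow(Add(22, Mul(Add(15, 400), Pow(Add(-290, -330), -1))), -1) = Pow(Add(22, Mul(415, Pow(-620, -1))), -1) = Pow(Add(22, Mul(415, Rational(-1, 620))), -1) = Pow(Add(22, Rational(-83, 124)), -1) = Pow(Rational(2645, 124), -1) = Rational(124, 2645)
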